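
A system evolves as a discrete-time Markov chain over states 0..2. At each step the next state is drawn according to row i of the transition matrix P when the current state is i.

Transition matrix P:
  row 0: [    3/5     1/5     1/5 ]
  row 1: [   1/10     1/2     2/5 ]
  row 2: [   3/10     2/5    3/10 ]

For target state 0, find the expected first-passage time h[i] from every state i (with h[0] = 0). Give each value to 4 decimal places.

h = [0.0000, 5.7895, 4.7368]

First-step conditioning: h[0] = 0; for i ≠ 0, h[i] = 1 + Σ_k P[i][k]·h[k].
  h[1] = 1 + 1/2·h[1] + 2/5·h[2]
  h[2] = 1 + 2/5·h[1] + 3/10·h[2]
Solving the 2×2 linear system over states ≠ 0 gives exactly h = [0, 110/19, 90/19] (h[0] = 0 is the target).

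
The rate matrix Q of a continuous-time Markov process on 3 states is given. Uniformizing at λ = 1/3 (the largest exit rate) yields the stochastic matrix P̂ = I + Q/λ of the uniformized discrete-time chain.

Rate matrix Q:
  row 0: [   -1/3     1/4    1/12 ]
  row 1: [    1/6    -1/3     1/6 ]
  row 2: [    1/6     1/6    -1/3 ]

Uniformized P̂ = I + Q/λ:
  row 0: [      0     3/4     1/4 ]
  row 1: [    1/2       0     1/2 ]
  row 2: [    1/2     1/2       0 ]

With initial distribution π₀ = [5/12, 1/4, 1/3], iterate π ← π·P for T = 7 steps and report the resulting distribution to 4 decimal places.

t=0: π = [0.4167, 0.2500, 0.3333]
t=1: π = [0.2917, 0.4792, 0.2292]
t=2: π = [0.3542, 0.3333, 0.3125]
t=3: π = [0.3229, 0.4219, 0.2552]
t=4: π = [0.3385, 0.3698, 0.2917]
t=5: π = [0.3307, 0.3997, 0.2695]
t=6: π = [0.3346, 0.3828, 0.2826]
t=7: π = [0.3327, 0.3923, 0.2751]

π = [0.3327, 0.3923, 0.2751]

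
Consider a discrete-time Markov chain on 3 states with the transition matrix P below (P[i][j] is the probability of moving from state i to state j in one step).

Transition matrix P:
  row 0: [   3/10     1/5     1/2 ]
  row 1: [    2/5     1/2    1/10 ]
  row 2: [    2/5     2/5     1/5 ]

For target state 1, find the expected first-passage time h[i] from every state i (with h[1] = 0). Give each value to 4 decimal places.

h = [3.6111, 0.0000, 3.0556]

First-step conditioning: h[1] = 0; for i ≠ 1, h[i] = 1 + Σ_k P[i][k]·h[k].
  h[0] = 1 + 3/10·h[0] + 1/2·h[2]
  h[2] = 1 + 2/5·h[0] + 1/5·h[2]
Solving the 2×2 linear system over states ≠ 1 gives exactly h = [65/18, 0, 55/18] (h[1] = 0 is the target).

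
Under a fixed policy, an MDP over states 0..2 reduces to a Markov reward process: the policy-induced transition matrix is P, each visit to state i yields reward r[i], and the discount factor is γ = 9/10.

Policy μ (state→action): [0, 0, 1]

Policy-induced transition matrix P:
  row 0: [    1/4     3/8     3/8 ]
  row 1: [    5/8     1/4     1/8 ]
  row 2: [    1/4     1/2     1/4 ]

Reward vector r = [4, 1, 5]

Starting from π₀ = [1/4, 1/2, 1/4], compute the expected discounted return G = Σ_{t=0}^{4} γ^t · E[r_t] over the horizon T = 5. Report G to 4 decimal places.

G = 12.5833

t=0: π = [0.2500, 0.5000, 0.2500], E[r] = 2.7500, γ^t·E[r] = 2.750000, running G = 2.750000
t=1: π = [0.4375, 0.3438, 0.2188], E[r] = 3.1875, γ^t·E[r] = 2.868750, running G = 5.618750
t=2: π = [0.3789, 0.3594, 0.2617], E[r] = 3.1836, γ^t·E[r] = 2.578711, running G = 8.197461
t=3: π = [0.3848, 0.3628, 0.2524], E[r] = 3.1641, γ^t·E[r] = 2.306602, running G = 10.504063
t=4: π = [0.3860, 0.3612, 0.2527], E[r] = 3.1691, γ^t·E[r] = 2.079265, running G = 12.583328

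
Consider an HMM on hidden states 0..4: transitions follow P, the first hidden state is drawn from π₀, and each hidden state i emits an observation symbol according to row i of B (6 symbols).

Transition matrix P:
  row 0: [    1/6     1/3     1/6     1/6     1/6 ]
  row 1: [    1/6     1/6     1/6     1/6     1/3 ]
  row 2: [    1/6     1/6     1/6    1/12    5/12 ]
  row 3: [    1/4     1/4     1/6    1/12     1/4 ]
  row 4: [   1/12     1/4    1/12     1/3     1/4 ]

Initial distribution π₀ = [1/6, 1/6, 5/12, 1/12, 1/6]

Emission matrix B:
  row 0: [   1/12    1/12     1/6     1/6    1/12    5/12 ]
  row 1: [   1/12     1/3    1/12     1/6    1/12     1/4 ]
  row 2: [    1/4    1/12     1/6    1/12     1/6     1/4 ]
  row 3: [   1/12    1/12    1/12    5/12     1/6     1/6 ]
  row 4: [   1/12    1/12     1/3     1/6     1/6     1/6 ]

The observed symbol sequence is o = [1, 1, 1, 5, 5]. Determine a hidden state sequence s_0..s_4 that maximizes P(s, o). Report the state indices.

t=0: δ = [1.389e-02, 5.556e-02, 3.472e-02, 6.944e-03, 1.389e-02]  (obs o_0=1)
t=1: δ = [7.716e-04, 3.086e-03, 7.716e-04, 7.716e-04, 1.543e-03]  ψ = [1, 1, 1, 1, 1]  (obs o_1=1)
t=2: δ = [4.287e-05, 1.715e-04, 4.287e-05, 4.287e-05, 8.573e-05]  ψ = [1, 1, 1, 1, 1]  (obs o_2=1)
t=3: δ = [1.191e-05, 7.144e-06, 7.144e-06, 4.763e-06, 9.526e-06]  ψ = [1, 1, 1, 1, 1]  (obs o_3=5)
t=4: δ = [8.269e-07, 9.923e-07, 4.961e-07, 5.292e-07, 4.961e-07]  ψ = [0, 0, 0, 4, 2]  (obs o_4=5)
backtrack: best end state = 1; path = [1, 1, 1, 0, 1]

path = [1, 1, 1, 0, 1]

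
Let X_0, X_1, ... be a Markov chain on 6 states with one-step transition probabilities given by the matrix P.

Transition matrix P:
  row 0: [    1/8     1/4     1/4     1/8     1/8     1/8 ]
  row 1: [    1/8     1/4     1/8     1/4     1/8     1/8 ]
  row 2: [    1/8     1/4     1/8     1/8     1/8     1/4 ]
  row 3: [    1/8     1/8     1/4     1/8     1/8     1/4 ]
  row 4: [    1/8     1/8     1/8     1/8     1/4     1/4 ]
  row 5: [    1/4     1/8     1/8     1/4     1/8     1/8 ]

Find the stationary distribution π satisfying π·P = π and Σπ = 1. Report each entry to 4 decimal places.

π = [0.1481, 0.1876, 0.1650, 0.1716, 0.1429, 0.1849]

Balance equations π_j = Σ_i π_i·P[i][j]:
  π_0 = 1/8·π_0 + 1/8·π_1 + 1/8·π_2 + 1/8·π_3 + 1/8·π_4 + 1/4·π_5
  π_1 = 1/4·π_0 + 1/4·π_1 + 1/4·π_2 + 1/8·π_3 + 1/8·π_4 + 1/8·π_5
  π_2 = 1/4·π_0 + 1/8·π_1 + 1/8·π_2 + 1/4·π_3 + 1/8·π_4 + 1/8·π_5
  π_3 = 1/8·π_0 + 1/4·π_1 + 1/8·π_2 + 1/8·π_3 + 1/8·π_4 + 1/4·π_5
  π_4 = 1/8·π_0 + 1/8·π_1 + 1/8·π_2 + 1/8·π_3 + 1/4·π_4 + 1/8·π_5
  normalize: π_0 + π_1 + π_2 + π_3 + π_4 + π_5 = 1
Solving the linear system gives exactly π = [4845/32711, 6136/32711, 5396/32711, 5612/32711, 1/7, 6049/32711].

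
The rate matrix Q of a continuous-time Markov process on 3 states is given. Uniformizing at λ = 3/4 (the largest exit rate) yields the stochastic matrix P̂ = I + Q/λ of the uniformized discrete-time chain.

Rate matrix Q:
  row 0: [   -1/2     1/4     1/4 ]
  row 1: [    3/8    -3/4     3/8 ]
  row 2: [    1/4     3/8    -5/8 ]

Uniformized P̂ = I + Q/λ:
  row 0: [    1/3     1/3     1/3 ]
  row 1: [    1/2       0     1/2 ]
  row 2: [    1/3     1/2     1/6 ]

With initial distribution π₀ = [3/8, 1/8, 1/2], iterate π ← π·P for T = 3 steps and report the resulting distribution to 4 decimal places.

π = [0.3756, 0.3073, 0.3171]

t=0: π = [0.3750, 0.1250, 0.5000]
t=1: π = [0.3542, 0.3750, 0.2708]
t=2: π = [0.3958, 0.2535, 0.3507]
t=3: π = [0.3756, 0.3073, 0.3171]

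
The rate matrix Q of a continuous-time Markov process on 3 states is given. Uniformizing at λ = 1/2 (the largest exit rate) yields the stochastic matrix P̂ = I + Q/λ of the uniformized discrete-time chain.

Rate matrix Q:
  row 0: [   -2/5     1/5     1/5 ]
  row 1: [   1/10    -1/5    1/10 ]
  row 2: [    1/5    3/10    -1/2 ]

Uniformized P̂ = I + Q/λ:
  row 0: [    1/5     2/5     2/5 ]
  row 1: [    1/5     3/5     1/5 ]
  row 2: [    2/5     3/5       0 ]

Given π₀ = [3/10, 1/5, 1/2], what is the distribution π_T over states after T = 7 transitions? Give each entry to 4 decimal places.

π = [0.2414, 0.5518, 0.2068]

t=0: π = [0.3000, 0.2000, 0.5000]
t=1: π = [0.3000, 0.5400, 0.1600]
t=2: π = [0.2320, 0.5400, 0.2280]
t=3: π = [0.2456, 0.5536, 0.2008]
t=4: π = [0.2402, 0.5509, 0.2090]
t=5: π = [0.2418, 0.5520, 0.2062]
t=6: π = [0.2412, 0.5516, 0.2071]
t=7: π = [0.2414, 0.5518, 0.2068]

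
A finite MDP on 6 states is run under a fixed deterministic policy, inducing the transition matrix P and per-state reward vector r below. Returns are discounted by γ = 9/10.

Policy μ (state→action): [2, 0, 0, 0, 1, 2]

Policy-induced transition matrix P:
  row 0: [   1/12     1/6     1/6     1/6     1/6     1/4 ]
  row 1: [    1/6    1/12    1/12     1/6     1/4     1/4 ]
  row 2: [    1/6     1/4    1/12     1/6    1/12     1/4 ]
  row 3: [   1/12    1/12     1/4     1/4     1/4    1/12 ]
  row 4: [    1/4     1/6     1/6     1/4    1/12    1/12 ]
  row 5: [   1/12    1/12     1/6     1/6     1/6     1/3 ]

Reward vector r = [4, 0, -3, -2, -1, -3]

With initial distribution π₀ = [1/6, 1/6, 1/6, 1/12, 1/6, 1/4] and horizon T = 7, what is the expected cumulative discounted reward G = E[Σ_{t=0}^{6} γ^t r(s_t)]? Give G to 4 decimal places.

t=0: π = [0.1667, 0.1667, 0.1667, 0.0833, 0.1667, 0.2500], E[r] = -0.9167, γ^t·E[r] = -0.916667, running G = -0.916667
t=1: π = [0.1389, 0.1389, 0.1458, 0.1875, 0.1597, 0.2292], E[r] = -1.1042, γ^t·E[r] = -0.993750, running G = -1.910417
t=2: π = [0.1337, 0.1325, 0.1586, 0.1956, 0.1684, 0.2112], E[r] = -1.1343, γ^t·E[r] = -0.918750, running G = -2.829167
t=3: π = [0.1357, 0.1349, 0.1587, 0.1970, 0.1668, 0.2069], E[r] = -1.1151, γ^t·E[r] = -0.812883, running G = -3.642049
t=4: π = [0.1356, 0.1350, 0.1586, 0.1970, 0.1672, 0.2066], E[r] = -1.1145, γ^t·E[r] = -0.731202, running G = -4.373251
t=5: π = [0.1357, 0.1350, 0.1586, 0.1970, 0.1672, 0.2065], E[r] = -1.1139, γ^t·E[r] = -0.657774, running G = -5.031026
t=6: π = [0.1357, 0.1350, 0.1586, 0.1970, 0.1672, 0.2065], E[r] = -1.1139, γ^t·E[r] = -0.591994, running G = -5.623020

G = -5.6230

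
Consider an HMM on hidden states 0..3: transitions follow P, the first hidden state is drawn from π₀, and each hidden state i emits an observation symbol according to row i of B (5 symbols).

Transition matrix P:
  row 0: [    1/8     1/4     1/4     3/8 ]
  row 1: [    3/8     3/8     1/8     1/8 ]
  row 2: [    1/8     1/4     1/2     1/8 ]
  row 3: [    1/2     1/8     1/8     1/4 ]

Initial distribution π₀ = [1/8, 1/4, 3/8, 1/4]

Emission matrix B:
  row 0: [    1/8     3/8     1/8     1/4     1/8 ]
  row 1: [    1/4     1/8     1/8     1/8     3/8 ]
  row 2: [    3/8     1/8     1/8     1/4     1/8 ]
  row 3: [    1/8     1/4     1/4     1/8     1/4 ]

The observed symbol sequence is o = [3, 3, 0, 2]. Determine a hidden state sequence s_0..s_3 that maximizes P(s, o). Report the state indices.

path = [2, 2, 2, 2]

t=0: δ = [3.125e-02, 3.125e-02, 9.375e-02, 3.125e-02]  (obs o_0=3)
t=1: δ = [3.906e-03, 2.930e-03, 1.172e-02, 1.465e-03]  ψ = [3, 2, 2, 0]  (obs o_1=3)
t=2: δ = [1.831e-04, 7.324e-04, 2.197e-03, 1.831e-04]  ψ = [2, 2, 2, 0]  (obs o_2=0)
t=3: δ = [3.433e-05, 6.866e-05, 1.373e-04, 6.866e-05]  ψ = [1, 2, 2, 2]  (obs o_3=2)
backtrack: best end state = 2; path = [2, 2, 2, 2]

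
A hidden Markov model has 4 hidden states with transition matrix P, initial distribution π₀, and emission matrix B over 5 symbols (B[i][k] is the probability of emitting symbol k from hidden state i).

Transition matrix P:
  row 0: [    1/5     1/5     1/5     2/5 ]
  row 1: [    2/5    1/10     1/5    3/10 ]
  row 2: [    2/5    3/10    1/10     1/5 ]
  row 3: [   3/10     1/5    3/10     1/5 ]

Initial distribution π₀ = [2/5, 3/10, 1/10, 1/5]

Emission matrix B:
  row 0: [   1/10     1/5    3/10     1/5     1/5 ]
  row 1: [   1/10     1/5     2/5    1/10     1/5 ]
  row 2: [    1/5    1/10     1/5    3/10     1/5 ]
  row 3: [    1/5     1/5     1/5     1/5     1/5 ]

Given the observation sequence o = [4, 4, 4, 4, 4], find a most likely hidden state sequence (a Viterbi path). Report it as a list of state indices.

t=0: δ = [8.000e-02, 6.000e-02, 2.000e-02, 4.000e-02]  (obs o_0=4)
t=1: δ = [4.800e-03, 3.200e-03, 3.200e-03, 6.400e-03]  ψ = [1, 0, 0, 0]  (obs o_1=4)
t=2: δ = [3.840e-04, 2.560e-04, 3.840e-04, 3.840e-04]  ψ = [3, 3, 3, 0]  (obs o_2=4)
t=3: δ = [3.072e-05, 2.304e-05, 2.304e-05, 3.072e-05]  ψ = [2, 2, 3, 0]  (obs o_3=4)
t=4: δ = [1.843e-06, 1.382e-06, 1.843e-06, 2.458e-06]  ψ = [1, 2, 3, 0]  (obs o_4=4)
backtrack: best end state = 3; path = [0, 3, 2, 0, 3]

path = [0, 3, 2, 0, 3]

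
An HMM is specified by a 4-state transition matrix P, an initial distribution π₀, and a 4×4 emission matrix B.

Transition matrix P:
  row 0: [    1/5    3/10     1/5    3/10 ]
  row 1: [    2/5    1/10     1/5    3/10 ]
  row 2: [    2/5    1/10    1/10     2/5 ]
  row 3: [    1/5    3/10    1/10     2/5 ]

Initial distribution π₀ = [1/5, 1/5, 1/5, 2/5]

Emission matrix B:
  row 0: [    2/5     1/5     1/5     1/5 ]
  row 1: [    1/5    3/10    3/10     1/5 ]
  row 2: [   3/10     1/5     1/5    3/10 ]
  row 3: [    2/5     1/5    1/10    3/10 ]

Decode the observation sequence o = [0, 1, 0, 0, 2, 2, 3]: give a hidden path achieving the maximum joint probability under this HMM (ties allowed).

t=0: δ = [8.000e-02, 4.000e-02, 6.000e-02, 1.600e-01]  (obs o_0=0)
t=1: δ = [6.400e-03, 1.440e-02, 3.200e-03, 1.280e-02]  ψ = [3, 3, 0, 3]  (obs o_1=1)
t=2: δ = [2.304e-03, 7.680e-04, 8.640e-04, 2.048e-03]  ψ = [1, 3, 1, 3]  (obs o_2=0)
t=3: δ = [1.843e-04, 1.382e-04, 1.382e-04, 3.277e-04]  ψ = [0, 0, 0, 3]  (obs o_3=0)
t=4: δ = [1.311e-05, 2.949e-05, 7.373e-06, 1.311e-05]  ψ = [3, 3, 0, 3]  (obs o_4=2)
t=5: δ = [2.359e-06, 1.180e-06, 1.180e-06, 8.847e-07]  ψ = [1, 0, 1, 1]  (obs o_5=2)
t=6: δ = [9.437e-08, 1.416e-07, 1.416e-07, 2.123e-07]  ψ = [0, 0, 0, 0]  (obs o_6=3)
backtrack: best end state = 3; path = [3, 3, 3, 3, 1, 0, 3]

path = [3, 3, 3, 3, 1, 0, 3]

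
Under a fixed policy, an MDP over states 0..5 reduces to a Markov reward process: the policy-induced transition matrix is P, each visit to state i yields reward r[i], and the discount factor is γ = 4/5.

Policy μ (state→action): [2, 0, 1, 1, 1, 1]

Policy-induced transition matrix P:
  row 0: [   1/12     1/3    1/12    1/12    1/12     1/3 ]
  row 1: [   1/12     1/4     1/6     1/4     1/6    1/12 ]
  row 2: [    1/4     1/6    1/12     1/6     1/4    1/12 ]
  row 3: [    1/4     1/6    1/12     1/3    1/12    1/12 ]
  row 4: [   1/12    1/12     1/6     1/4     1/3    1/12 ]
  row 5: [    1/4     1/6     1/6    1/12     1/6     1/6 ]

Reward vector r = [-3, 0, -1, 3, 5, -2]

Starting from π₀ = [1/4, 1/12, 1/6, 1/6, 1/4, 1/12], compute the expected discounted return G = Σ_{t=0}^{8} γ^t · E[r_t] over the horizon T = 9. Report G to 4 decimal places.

G = 2.7588

t=0: π = [0.2500, 0.0833, 0.1667, 0.1667, 0.2500, 0.0833], E[r] = 0.6667, γ^t·E[r] = 0.666667, running G = 0.666667
t=1: π = [0.1528, 0.1944, 0.1181, 0.1944, 0.1875, 0.1528], E[r] = 0.6389, γ^t·E[r] = 0.511111, running G = 1.177778
t=2: π = [0.1609, 0.1927, 0.1279, 0.2054, 0.1788, 0.1343], E[r] = 0.6314, γ^t·E[r] = 0.404074, running G = 1.581852
t=3: π = [0.1613, 0.1946, 0.1255, 0.2073, 0.1766, 0.1347], E[r] = 0.6261, γ^t·E[r] = 0.320543, running G = 1.902395
t=4: π = [0.1612, 0.1950, 0.1255, 0.2075, 0.1758, 0.1349], E[r] = 0.6227, γ^t·E[r] = 0.255045, running G = 2.157440
t=5: π = [0.1613, 0.1951, 0.1255, 0.2075, 0.1757, 0.1349], E[r] = 0.6218, γ^t·E[r] = 0.203743, running G = 2.361184
t=6: π = [0.1613, 0.1952, 0.1255, 0.2075, 0.1757, 0.1349], E[r] = 0.6216, γ^t·E[r] = 0.162942, running G = 2.524126
t=7: π = [0.1613, 0.1952, 0.1255, 0.2075, 0.1757, 0.1349], E[r] = 0.6215, γ^t·E[r] = 0.130347, running G = 2.654473
t=8: π = [0.1613, 0.1952, 0.1255, 0.2075, 0.1757, 0.1349], E[r] = 0.6215, γ^t·E[r] = 0.104277, running G = 2.758750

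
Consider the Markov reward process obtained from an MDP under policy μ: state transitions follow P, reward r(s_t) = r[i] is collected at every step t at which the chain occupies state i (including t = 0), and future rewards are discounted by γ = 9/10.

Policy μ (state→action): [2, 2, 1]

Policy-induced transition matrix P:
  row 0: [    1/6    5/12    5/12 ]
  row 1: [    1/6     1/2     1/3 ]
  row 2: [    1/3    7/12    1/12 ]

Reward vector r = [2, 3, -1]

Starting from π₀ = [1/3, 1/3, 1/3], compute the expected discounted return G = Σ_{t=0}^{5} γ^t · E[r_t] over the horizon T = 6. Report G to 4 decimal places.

G = 7.4619

t=0: π = [0.3333, 0.3333, 0.3333], E[r] = 1.3333, γ^t·E[r] = 1.333333, running G = 1.333333
t=1: π = [0.2222, 0.5000, 0.2778], E[r] = 1.6667, γ^t·E[r] = 1.500000, running G = 2.833333
t=2: π = [0.2130, 0.5046, 0.2824], E[r] = 1.6574, γ^t·E[r] = 1.342500, running G = 4.175833
t=3: π = [0.2137, 0.5058, 0.2805], E[r] = 1.6644, γ^t·E[r] = 1.213313, running G = 5.389146
t=4: π = [0.2134, 0.5056, 0.2810], E[r] = 1.6625, γ^t·E[r] = 1.090758, running G = 6.479904
t=5: π = [0.2135, 0.5056, 0.2809], E[r] = 1.6630, γ^t·E[r] = 0.982014, running G = 7.461918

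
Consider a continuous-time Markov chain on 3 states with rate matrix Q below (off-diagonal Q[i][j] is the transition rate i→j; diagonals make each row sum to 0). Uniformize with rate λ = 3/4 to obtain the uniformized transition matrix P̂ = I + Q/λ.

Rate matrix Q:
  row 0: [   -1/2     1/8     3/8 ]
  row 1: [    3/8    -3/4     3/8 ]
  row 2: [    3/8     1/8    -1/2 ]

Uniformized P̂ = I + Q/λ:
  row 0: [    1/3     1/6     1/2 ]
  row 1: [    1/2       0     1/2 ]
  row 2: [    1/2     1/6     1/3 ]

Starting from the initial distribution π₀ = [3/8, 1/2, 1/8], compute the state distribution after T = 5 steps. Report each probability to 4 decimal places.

t=0: π = [0.3750, 0.5000, 0.1250]
t=1: π = [0.4375, 0.0833, 0.4792]
t=2: π = [0.4271, 0.1528, 0.4201]
t=3: π = [0.4288, 0.1412, 0.4300]
t=4: π = [0.4285, 0.1431, 0.4283]
t=5: π = [0.4286, 0.1428, 0.4286]

π = [0.4286, 0.1428, 0.4286]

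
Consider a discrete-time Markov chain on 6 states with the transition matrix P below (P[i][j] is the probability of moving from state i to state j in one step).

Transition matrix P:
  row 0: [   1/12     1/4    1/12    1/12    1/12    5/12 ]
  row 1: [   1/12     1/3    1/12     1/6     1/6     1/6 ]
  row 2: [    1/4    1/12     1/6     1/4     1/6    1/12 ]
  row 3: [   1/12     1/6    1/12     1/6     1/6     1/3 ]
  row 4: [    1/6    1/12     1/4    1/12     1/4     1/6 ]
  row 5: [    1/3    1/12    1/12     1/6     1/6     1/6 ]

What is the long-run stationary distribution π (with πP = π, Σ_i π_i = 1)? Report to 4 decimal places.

π = [0.1735, 0.1662, 0.1211, 0.1485, 0.1660, 0.2247]

Balance equations π_j = Σ_i π_i·P[i][j]:
  π_0 = 1/12·π_0 + 1/12·π_1 + 1/4·π_2 + 1/12·π_3 + 1/6·π_4 + 1/3·π_5
  π_1 = 1/4·π_0 + 1/3·π_1 + 1/12·π_2 + 1/6·π_3 + 1/12·π_4 + 1/12·π_5
  π_2 = 1/12·π_0 + 1/12·π_1 + 1/6·π_2 + 1/12·π_3 + 1/4·π_4 + 1/12·π_5
  π_3 = 1/12·π_0 + 1/6·π_1 + 1/4·π_2 + 1/6·π_3 + 1/12·π_4 + 1/6·π_5
  π_4 = 1/12·π_0 + 1/6·π_1 + 1/6·π_2 + 1/6·π_3 + 1/4·π_4 + 1/6·π_5
  normalize: π_0 + π_1 + π_2 + π_3 + π_4 + π_5 = 1
Solving the linear system gives exactly π = [5749/33130, 33031/198780, 2006/16565, 9837/66260, 5501/33130, 22333/99390].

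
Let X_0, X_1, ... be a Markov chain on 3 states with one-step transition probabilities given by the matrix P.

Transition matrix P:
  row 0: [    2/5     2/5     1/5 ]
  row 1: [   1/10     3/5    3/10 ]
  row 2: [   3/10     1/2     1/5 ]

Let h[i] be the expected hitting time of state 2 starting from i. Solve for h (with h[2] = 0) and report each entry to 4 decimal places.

h = [4.0000, 3.5000, 0.0000]

First-step conditioning: h[2] = 0; for i ≠ 2, h[i] = 1 + Σ_k P[i][k]·h[k].
  h[0] = 1 + 2/5·h[0] + 2/5·h[1]
  h[1] = 1 + 1/10·h[0] + 3/5·h[1]
Solving the 2×2 linear system over states ≠ 2 gives exactly h = [4, 7/2, 0] (h[2] = 0 is the target).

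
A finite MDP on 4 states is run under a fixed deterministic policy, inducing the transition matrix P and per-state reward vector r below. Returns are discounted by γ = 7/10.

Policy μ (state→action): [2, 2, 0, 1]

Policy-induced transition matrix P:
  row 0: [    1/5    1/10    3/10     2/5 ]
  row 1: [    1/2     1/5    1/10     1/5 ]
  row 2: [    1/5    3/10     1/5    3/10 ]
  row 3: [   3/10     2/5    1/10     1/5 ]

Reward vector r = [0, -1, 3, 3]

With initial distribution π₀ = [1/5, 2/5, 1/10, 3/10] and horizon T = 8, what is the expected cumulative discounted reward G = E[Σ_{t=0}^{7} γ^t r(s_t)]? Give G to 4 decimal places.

t=0: π = [0.2000, 0.4000, 0.1000, 0.3000], E[r] = 0.8000, γ^t·E[r] = 0.800000, running G = 0.800000
t=1: π = [0.3500, 0.2500, 0.1500, 0.2500], E[r] = 0.9500, γ^t·E[r] = 0.665000, running G = 1.465000
t=2: π = [0.3000, 0.2300, 0.1850, 0.2850], E[r] = 1.1800, γ^t·E[r] = 0.578200, running G = 2.043200
t=3: π = [0.2975, 0.2455, 0.1785, 0.2785], E[r] = 1.1255, γ^t·E[r] = 0.386047, running G = 2.429247
t=4: π = [0.3015, 0.2438, 0.1774, 0.2774], E[r] = 1.1203, γ^t·E[r] = 0.268984, running G = 2.698231
t=5: π = [0.3009, 0.2431, 0.1780, 0.2780], E[r] = 1.1252, γ^t·E[r] = 0.189105, running G = 2.887335
t=6: π = [0.3007, 0.2433, 0.1780, 0.2780], E[r] = 1.1245, γ^t·E[r] = 0.132302, running G = 3.019637
t=7: π = [0.3008, 0.2433, 0.1779, 0.2779], E[r] = 1.1243, γ^t·E[r] = 0.092593, running G = 3.112231

G = 3.1122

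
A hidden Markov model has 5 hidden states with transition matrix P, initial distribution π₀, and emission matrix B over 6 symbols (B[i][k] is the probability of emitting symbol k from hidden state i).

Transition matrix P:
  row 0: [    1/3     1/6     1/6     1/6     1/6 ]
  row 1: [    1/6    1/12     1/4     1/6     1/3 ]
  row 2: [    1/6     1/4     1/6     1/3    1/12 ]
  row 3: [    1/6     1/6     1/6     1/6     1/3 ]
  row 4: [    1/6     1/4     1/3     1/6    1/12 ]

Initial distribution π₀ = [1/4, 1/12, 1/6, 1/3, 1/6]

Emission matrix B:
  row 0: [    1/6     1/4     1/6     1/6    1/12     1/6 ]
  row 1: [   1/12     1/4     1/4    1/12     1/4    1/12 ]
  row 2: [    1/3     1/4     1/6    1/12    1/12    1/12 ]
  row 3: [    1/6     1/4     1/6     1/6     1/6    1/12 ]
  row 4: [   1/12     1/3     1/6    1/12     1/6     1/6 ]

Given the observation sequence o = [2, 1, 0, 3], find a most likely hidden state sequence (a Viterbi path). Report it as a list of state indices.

t=0: δ = [4.167e-02, 2.083e-02, 2.778e-02, 5.556e-02, 2.778e-02]  (obs o_0=2)
t=1: δ = [3.472e-03, 2.315e-03, 2.315e-03, 2.315e-03, 6.173e-03]  ψ = [0, 3, 3, 2, 3]  (obs o_1=1)
t=2: δ = [1.929e-04, 1.286e-04, 6.859e-04, 1.715e-04, 6.430e-05]  ψ = [0, 4, 4, 4, 1]  (obs o_2=0)
t=3: δ = [1.905e-05, 1.429e-05, 9.526e-06, 3.810e-05, 4.763e-06]  ψ = [2, 2, 2, 2, 2]  (obs o_3=3)
backtrack: best end state = 3; path = [3, 4, 2, 3]

path = [3, 4, 2, 3]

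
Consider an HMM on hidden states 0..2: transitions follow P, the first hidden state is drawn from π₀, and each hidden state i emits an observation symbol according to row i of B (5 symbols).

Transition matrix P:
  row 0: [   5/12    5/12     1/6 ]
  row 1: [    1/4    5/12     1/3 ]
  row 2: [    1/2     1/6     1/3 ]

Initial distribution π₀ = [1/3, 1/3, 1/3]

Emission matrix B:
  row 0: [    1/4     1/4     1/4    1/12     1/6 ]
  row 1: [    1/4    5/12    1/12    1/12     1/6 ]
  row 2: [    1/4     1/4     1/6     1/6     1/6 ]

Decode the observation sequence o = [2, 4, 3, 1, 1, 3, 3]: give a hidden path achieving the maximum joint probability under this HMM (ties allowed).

path = [0, 1, 2, 0, 1, 2, 2]

t=0: δ = [8.333e-02, 2.778e-02, 5.556e-02]  (obs o_0=2)
t=1: δ = [5.787e-03, 5.787e-03, 3.086e-03]  ψ = [0, 0, 2]  (obs o_1=4)
t=2: δ = [2.009e-04, 2.009e-04, 3.215e-04]  ψ = [0, 0, 1]  (obs o_2=3)
t=3: δ = [4.019e-05, 3.489e-05, 2.679e-05]  ψ = [2, 0, 2]  (obs o_3=1)
t=4: δ = [4.186e-06, 6.977e-06, 2.907e-06]  ψ = [0, 0, 1]  (obs o_4=1)
t=5: δ = [1.454e-07, 2.423e-07, 3.876e-07]  ψ = [0, 1, 1]  (obs o_5=3)
t=6: δ = [1.615e-08, 8.412e-09, 2.153e-08]  ψ = [2, 1, 2]  (obs o_6=3)
backtrack: best end state = 2; path = [0, 1, 2, 0, 1, 2, 2]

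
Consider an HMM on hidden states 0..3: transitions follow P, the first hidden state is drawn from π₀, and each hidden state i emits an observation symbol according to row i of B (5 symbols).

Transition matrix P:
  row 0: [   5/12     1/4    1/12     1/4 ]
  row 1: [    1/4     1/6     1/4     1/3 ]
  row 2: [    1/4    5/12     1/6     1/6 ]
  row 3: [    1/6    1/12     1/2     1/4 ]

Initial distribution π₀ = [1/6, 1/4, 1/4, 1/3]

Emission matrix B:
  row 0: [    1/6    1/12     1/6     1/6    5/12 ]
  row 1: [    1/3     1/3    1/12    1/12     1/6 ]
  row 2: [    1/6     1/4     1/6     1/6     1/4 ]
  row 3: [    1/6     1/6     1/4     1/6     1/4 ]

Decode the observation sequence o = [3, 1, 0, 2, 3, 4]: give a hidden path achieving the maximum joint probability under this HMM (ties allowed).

path = [3, 2, 1, 3, 2, 0]

t=0: δ = [2.778e-02, 2.083e-02, 4.167e-02, 5.556e-02]  (obs o_0=3)
t=1: δ = [9.645e-04, 5.787e-03, 6.944e-03, 2.315e-03]  ψ = [0, 2, 3, 3]  (obs o_1=1)
t=2: δ = [2.894e-04, 9.645e-04, 2.411e-04, 3.215e-04]  ψ = [2, 2, 1, 1]  (obs o_2=0)
t=3: δ = [4.019e-05, 1.340e-05, 4.019e-05, 8.038e-05]  ψ = [1, 1, 1, 1]  (obs o_3=2)
t=4: δ = [2.791e-06, 1.395e-06, 6.698e-06, 3.349e-06]  ψ = [0, 2, 3, 3]  (obs o_4=3)
t=5: δ = [6.977e-07, 4.651e-07, 4.186e-07, 2.791e-07]  ψ = [2, 2, 3, 2]  (obs o_5=4)
backtrack: best end state = 0; path = [3, 2, 1, 3, 2, 0]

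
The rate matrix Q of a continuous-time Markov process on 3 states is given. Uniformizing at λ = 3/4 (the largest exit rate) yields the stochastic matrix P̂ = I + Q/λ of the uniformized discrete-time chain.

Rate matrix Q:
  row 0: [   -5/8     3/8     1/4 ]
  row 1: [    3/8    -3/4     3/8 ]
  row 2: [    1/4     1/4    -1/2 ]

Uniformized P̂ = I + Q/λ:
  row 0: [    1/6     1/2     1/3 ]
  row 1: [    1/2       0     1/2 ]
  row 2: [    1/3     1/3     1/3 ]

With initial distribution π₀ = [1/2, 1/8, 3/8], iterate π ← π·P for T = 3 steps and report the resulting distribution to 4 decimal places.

t=0: π = [0.5000, 0.1250, 0.3750]
t=1: π = [0.2708, 0.3750, 0.3542]
t=2: π = [0.3507, 0.2535, 0.3958]
t=3: π = [0.3171, 0.3073, 0.3756]

π = [0.3171, 0.3073, 0.3756]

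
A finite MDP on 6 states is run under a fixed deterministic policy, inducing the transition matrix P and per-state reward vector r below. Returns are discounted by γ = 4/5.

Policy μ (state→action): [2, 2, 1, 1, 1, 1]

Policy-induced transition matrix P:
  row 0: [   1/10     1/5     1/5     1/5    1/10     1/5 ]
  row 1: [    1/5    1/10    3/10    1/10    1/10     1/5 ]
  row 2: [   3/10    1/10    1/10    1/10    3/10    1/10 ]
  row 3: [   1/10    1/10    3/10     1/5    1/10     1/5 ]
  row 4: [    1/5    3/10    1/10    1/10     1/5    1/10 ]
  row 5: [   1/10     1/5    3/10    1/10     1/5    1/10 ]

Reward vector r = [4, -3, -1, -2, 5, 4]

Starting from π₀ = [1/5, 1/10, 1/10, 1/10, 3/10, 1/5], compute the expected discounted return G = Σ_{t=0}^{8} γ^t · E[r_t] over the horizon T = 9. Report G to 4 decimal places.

t=0: π = [0.2000, 0.1000, 0.1000, 0.1000, 0.3000, 0.2000], E[r] = 2.5000, γ^t·E[r] = 2.500000, running G = 2.500000
t=1: π = [0.1600, 0.2000, 0.2000, 0.1300, 0.1700, 0.1400], E[r] = 0.9900, γ^t·E[r] = 0.792000, running G = 3.292000
t=2: π = [0.1770, 0.1640, 0.2100, 0.1290, 0.1710, 0.1490], E[r] = 1.1990, γ^t·E[r] = 0.767360, running G = 4.059360
t=3: π = [0.1755, 0.1668, 0.2061, 0.1306, 0.1740, 0.1470], E[r] = 1.1923, γ^t·E[r] = 0.610458, running G = 4.669818
t=4: π = [0.1753, 0.1671, 0.2064, 0.1306, 0.1733, 0.1473], E[r] = 1.1882, γ^t·E[r] = 0.486670, running G = 5.156488
t=5: π = [0.1753, 0.1669, 0.2065, 0.1306, 0.1733, 0.1473], E[r] = 1.1887, γ^t·E[r] = 0.389526, running G = 5.546014
t=6: π = [0.1753, 0.1669, 0.2065, 0.1306, 0.1734, 0.1473], E[r] = 1.1888, γ^t·E[r] = 0.311644, running G = 5.857659
t=7: π = [0.1753, 0.1669, 0.2065, 0.1306, 0.1734, 0.1473], E[r] = 1.1888, γ^t·E[r] = 0.249308, running G = 6.106967
t=8: π = [0.1753, 0.1669, 0.2065, 0.1306, 0.1734, 0.1473], E[r] = 1.1888, γ^t·E[r] = 0.199447, running G = 6.306413

G = 6.3064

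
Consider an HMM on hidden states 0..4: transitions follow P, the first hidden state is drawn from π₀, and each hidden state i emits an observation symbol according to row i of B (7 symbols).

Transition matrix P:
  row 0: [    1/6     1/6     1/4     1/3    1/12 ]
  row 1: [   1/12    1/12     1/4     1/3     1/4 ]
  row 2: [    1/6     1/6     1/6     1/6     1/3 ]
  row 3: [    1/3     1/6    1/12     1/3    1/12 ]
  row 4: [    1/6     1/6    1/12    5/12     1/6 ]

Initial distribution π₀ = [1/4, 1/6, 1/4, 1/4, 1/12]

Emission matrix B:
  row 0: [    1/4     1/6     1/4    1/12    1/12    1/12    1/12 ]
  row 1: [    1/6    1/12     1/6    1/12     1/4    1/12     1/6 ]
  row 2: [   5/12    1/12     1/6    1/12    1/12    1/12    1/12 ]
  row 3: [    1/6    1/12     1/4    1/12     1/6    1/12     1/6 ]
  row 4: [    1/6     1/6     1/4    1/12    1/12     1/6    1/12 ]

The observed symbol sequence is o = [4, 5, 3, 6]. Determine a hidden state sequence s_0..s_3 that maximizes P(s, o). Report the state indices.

path = [1, 4, 3, 3]

t=0: δ = [2.083e-02, 4.167e-02, 2.083e-02, 4.167e-02, 6.944e-03]  (obs o_0=4)
t=1: δ = [1.157e-03, 5.787e-04, 8.681e-04, 1.157e-03, 1.736e-03]  ψ = [3, 3, 1, 1, 1]  (obs o_1=5)
t=2: δ = [3.215e-05, 2.411e-05, 2.411e-05, 6.028e-05, 2.411e-05]  ψ = [3, 4, 0, 4, 2]  (obs o_2=3)
t=3: δ = [1.674e-06, 1.674e-06, 6.698e-07, 3.349e-06, 6.698e-07]  ψ = [3, 3, 0, 3, 2]  (obs o_3=6)
backtrack: best end state = 3; path = [1, 4, 3, 3]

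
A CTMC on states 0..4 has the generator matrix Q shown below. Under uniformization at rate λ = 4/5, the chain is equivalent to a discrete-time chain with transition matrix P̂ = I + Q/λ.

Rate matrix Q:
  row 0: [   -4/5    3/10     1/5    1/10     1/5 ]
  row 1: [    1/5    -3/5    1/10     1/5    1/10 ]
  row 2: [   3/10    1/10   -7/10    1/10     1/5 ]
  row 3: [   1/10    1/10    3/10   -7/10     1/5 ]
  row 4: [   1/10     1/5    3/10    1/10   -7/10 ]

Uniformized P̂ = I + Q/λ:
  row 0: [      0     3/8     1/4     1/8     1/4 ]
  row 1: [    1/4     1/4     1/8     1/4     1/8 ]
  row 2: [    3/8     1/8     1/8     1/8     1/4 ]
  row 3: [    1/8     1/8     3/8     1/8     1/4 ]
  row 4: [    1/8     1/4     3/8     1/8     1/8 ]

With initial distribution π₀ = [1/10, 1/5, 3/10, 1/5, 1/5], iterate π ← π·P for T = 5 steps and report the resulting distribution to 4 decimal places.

t=0: π = [0.1000, 0.2000, 0.3000, 0.2000, 0.2000]
t=1: π = [0.2125, 0.2000, 0.2375, 0.1500, 0.2000]
t=2: π = [0.1828, 0.2281, 0.2391, 0.1500, 0.2000]
t=3: π = [0.1904, 0.2242, 0.2354, 0.1535, 0.1965]
t=4: π = [0.1881, 0.2252, 0.2363, 0.1530, 0.1974]
t=5: π = [0.1887, 0.2248, 0.2361, 0.1531, 0.1972]

π = [0.1887, 0.2248, 0.2361, 0.1531, 0.1972]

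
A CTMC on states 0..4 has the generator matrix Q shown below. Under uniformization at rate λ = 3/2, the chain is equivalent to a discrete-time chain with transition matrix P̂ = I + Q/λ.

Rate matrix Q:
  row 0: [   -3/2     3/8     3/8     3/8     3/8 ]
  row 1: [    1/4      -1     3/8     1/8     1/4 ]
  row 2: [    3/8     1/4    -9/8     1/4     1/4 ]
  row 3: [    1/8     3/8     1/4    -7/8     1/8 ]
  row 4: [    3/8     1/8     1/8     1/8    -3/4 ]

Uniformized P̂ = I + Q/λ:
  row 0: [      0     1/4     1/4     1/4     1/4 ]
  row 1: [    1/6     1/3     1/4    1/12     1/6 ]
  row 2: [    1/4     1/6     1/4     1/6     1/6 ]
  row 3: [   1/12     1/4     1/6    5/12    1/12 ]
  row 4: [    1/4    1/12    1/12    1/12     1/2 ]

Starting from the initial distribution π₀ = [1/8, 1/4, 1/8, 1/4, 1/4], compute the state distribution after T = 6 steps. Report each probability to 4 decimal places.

t=0: π = [0.1250, 0.2500, 0.1250, 0.2500, 0.2500]
t=1: π = [0.1563, 0.2188, 0.1875, 0.1979, 0.2396]
t=2: π = [0.1597, 0.2127, 0.1936, 0.1910, 0.2431]
t=3: π = [0.1605, 0.2111, 0.1936, 0.1897, 0.2451]
t=4: π = [0.1607, 0.2106, 0.1933, 0.1895, 0.2459]
t=5: π = [0.1607, 0.2105, 0.1932, 0.1894, 0.2462]
t=6: π = [0.1607, 0.2104, 0.1932, 0.1893, 0.2464]

π = [0.1607, 0.2104, 0.1932, 0.1893, 0.2464]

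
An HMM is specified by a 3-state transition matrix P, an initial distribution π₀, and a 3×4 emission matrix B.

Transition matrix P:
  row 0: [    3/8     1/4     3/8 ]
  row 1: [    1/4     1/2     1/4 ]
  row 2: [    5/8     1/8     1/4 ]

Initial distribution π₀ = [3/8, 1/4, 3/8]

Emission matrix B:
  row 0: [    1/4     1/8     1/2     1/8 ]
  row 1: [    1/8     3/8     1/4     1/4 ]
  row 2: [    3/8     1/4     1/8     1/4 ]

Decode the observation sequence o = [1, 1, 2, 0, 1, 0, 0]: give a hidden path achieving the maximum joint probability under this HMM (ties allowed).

t=0: δ = [4.688e-02, 9.375e-02, 9.375e-02]  (obs o_0=1)
t=1: δ = [7.324e-03, 1.758e-02, 5.859e-03]  ψ = [2, 1, 1]  (obs o_1=1)
t=2: δ = [2.197e-03, 2.197e-03, 5.493e-04]  ψ = [1, 1, 1]  (obs o_2=2)
t=3: δ = [2.060e-04, 1.373e-04, 3.090e-04]  ψ = [0, 1, 0]  (obs o_3=0)
t=4: δ = [2.414e-05, 2.575e-05, 1.931e-05]  ψ = [2, 1, 0]  (obs o_4=1)
t=5: δ = [3.017e-06, 1.609e-06, 3.395e-06]  ψ = [2, 1, 0]  (obs o_5=0)
t=6: δ = [5.304e-07, 1.006e-07, 4.243e-07]  ψ = [2, 1, 0]  (obs o_6=0)
backtrack: best end state = 0; path = [1, 1, 0, 2, 0, 2, 0]

path = [1, 1, 0, 2, 0, 2, 0]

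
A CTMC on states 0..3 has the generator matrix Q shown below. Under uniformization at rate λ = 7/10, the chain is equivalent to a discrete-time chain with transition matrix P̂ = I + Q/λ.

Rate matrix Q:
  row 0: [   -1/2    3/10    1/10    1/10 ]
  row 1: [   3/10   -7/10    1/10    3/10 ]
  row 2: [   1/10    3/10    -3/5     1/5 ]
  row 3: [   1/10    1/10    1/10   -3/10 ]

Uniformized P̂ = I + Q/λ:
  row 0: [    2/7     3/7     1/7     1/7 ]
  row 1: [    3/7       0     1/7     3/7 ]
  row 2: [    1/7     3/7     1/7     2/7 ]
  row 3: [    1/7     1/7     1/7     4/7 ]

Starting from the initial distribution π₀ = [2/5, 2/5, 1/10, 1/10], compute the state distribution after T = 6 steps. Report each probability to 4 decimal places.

t=0: π = [0.4000, 0.4000, 0.1000, 0.1000]
t=1: π = [0.3143, 0.2286, 0.1429, 0.3143]
t=2: π = [0.2531, 0.2408, 0.1429, 0.3633]
t=3: π = [0.2478, 0.2216, 0.1429, 0.3878]
t=4: π = [0.2416, 0.2228, 0.1429, 0.3928]
t=5: π = [0.2410, 0.2209, 0.1429, 0.3953]
t=6: π = [0.2404, 0.2210, 0.1429, 0.3958]

π = [0.2404, 0.2210, 0.1429, 0.3958]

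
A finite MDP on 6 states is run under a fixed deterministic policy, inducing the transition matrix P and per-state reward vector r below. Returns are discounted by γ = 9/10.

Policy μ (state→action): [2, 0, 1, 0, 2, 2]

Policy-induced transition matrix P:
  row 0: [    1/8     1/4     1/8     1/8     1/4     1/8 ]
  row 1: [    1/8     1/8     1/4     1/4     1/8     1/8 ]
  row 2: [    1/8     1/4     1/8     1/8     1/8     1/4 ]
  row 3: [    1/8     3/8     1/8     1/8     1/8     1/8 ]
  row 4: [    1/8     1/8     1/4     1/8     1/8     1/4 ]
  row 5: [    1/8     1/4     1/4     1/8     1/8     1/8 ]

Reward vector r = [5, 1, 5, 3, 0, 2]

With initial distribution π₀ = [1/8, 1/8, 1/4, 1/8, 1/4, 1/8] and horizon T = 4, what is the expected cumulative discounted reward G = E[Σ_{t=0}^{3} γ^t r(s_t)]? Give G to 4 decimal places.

t=0: π = [0.1250, 0.1250, 0.2500, 0.1250, 0.2500, 0.1250], E[r] = 2.6250, γ^t·E[r] = 2.625000, running G = 2.625000
t=1: π = [0.1250, 0.2188, 0.1875, 0.1406, 0.1406, 0.1875], E[r] = 2.5781, γ^t·E[r] = 2.320313, running G = 4.945313
t=2: π = [0.1250, 0.2227, 0.1934, 0.1523, 0.1406, 0.1660], E[r] = 2.6035, γ^t·E[r] = 2.108848, running G = 7.054160
t=3: π = [0.1250, 0.2236, 0.1912, 0.1528, 0.1406, 0.1667], E[r] = 2.5964, γ^t·E[r] = 1.892802, running G = 8.946962

G = 8.9470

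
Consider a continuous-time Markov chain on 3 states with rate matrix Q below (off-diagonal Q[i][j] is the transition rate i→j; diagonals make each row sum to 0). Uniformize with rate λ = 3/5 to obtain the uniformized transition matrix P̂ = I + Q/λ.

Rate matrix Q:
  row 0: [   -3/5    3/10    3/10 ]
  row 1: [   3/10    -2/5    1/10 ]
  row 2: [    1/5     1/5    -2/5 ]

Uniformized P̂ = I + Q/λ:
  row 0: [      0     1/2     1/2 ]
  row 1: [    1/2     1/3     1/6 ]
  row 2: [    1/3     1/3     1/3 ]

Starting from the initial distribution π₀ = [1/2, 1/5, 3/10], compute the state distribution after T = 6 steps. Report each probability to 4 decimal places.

t=0: π = [0.5000, 0.2000, 0.3000]
t=1: π = [0.2000, 0.4167, 0.3833]
t=2: π = [0.3361, 0.3667, 0.2972]
t=3: π = [0.2824, 0.3894, 0.3282]
t=4: π = [0.3041, 0.3804, 0.3155]
t=5: π = [0.2954, 0.3840, 0.3206]
t=6: π = [0.2989, 0.3826, 0.3186]

π = [0.2989, 0.3826, 0.3186]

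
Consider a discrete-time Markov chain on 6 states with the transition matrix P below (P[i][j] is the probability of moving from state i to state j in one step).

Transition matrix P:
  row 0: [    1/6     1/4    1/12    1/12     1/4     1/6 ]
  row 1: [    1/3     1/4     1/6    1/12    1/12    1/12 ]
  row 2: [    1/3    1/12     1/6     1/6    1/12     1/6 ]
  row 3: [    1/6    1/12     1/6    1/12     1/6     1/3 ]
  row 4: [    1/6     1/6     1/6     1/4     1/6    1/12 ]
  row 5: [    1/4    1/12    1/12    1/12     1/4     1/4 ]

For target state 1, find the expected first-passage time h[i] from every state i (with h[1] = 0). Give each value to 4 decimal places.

First-step conditioning: h[1] = 0; for i ≠ 1, h[i] = 1 + Σ_k P[i][k]·h[k].
  h[0] = 1 + 1/6·h[0] + 1/12·h[2] + 1/12·h[3] + 1/4·h[4] + 1/6·h[5]
  h[2] = 1 + 1/3·h[0] + 1/6·h[2] + 1/6·h[3] + 1/12·h[4] + 1/6·h[5]
  h[3] = 1 + 1/6·h[0] + 1/6·h[2] + 1/12·h[3] + 1/6·h[4] + 1/3·h[5]
  h[4] = 1 + 1/6·h[0] + 1/6·h[2] + 1/4·h[3] + 1/6·h[4] + 1/12·h[5]
  h[5] = 1 + 1/4·h[0] + 1/12·h[2] + 1/12·h[3] + 1/4·h[4] + 1/4·h[5]
Solving the 5×5 linear system over states ≠ 1 gives exactly h = [77176/12403, 0, 91116/12403, 92844/12403, 85516/12403, 91208/12403] (h[1] = 0 is the target).

h = [6.2224, 0.0000, 7.3463, 7.4856, 6.8948, 7.3537]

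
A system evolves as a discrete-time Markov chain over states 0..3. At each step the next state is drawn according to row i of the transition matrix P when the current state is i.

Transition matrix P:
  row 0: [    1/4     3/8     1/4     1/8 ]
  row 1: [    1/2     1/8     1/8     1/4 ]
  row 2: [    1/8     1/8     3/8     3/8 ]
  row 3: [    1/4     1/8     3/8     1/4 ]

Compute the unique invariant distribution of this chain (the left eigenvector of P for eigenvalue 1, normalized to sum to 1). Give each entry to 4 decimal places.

Balance equations π_j = Σ_i π_i·P[i][j]:
  π_0 = 1/4·π_0 + 1/2·π_1 + 1/8·π_2 + 1/4·π_3
  π_1 = 3/8·π_0 + 1/8·π_1 + 1/8·π_2 + 1/8·π_3
  π_2 = 1/4·π_0 + 1/8·π_1 + 3/8·π_2 + 3/8·π_3
  normalize: π_0 + π_1 + π_2 + π_3 = 1
Solving the linear system gives exactly π = [61/234, 89/468, 23/78, 119/468].

π = [0.2607, 0.1902, 0.2949, 0.2543]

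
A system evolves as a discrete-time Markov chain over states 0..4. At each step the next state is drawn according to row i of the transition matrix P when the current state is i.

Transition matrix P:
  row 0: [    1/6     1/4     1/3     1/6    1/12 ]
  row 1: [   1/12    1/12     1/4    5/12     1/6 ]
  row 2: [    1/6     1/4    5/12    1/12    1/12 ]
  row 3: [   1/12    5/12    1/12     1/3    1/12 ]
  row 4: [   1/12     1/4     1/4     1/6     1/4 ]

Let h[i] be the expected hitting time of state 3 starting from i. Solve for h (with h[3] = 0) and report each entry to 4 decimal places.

First-step conditioning: h[3] = 0; for i ≠ 3, h[i] = 1 + Σ_k P[i][k]·h[k].
  h[0] = 1 + 1/6·h[0] + 1/4·h[1] + 1/3·h[2] + 1/12·h[4]
  h[1] = 1 + 1/12·h[0] + 1/12·h[1] + 1/4·h[2] + 1/6·h[4]
  h[2] = 1 + 1/6·h[0] + 1/4·h[1] + 5/12·h[2] + 1/12·h[4]
  h[4] = 1 + 1/12·h[0] + 1/4·h[1] + 1/4·h[2] + 1/4·h[4]
Solving the 4×4 linear system over states ≠ 3 gives exactly h = [18480/3557, 14388/3557, 20160/3557, 0, 18312/3557] (h[3] = 0 is the target).

h = [5.1954, 4.0450, 5.6677, 0.0000, 5.1482]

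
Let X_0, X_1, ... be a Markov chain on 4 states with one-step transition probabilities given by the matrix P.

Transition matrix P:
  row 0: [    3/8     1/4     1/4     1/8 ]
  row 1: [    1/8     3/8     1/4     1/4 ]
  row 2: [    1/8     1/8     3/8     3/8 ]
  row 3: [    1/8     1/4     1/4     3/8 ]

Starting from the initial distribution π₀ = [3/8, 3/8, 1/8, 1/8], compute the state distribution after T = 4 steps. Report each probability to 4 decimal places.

t=0: π = [0.3750, 0.3750, 0.1250, 0.1250]
t=1: π = [0.2188, 0.2813, 0.2656, 0.2344]
t=2: π = [0.1797, 0.2520, 0.2832, 0.2852]
t=3: π = [0.1699, 0.2461, 0.2854, 0.2986]
t=4: π = [0.1675, 0.2451, 0.2857, 0.3018]

π = [0.1675, 0.2451, 0.2857, 0.3018]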